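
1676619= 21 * 79839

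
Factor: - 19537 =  - 7^1 * 2791^1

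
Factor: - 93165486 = -2^1*3^1*15527581^1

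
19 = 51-32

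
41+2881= 2922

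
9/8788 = 9/8788 = 0.00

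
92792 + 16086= 108878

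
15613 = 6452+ 9161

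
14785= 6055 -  - 8730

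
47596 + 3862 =51458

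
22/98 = 11/49 = 0.22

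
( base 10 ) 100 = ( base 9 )121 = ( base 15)6a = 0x64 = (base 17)5F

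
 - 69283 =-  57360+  -11923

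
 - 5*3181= - 15905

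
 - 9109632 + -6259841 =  - 15369473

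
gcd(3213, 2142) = 1071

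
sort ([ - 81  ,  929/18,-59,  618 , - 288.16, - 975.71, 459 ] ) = [- 975.71, - 288.16, - 81, - 59,929/18,459,618]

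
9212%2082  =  884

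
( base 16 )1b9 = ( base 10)441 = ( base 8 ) 671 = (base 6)2013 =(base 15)1e6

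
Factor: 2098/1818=3^( - 2 )*101^(-1 )*1049^1 = 1049/909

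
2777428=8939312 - 6161884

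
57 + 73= 130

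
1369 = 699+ 670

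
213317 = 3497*61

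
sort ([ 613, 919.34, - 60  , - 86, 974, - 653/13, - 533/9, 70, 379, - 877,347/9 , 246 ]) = [ - 877, - 86,  -  60, - 533/9,  -  653/13,347/9, 70 , 246, 379,613,919.34,974 ]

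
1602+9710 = 11312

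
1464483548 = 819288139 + 645195409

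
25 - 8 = 17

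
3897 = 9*433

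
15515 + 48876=64391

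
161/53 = 161/53 = 3.04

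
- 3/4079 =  - 1+4076/4079 = - 0.00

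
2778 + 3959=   6737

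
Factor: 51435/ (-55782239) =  - 3^4*5^1*127^1 * 55782239^(-1 )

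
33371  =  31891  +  1480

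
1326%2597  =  1326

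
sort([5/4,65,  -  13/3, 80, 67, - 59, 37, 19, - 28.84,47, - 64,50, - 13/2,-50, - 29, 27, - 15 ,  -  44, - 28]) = [ - 64, - 59, - 50, - 44, - 29, - 28.84, - 28, - 15, - 13/2, -13/3,5/4,19, 27,  37,47,  50 , 65, 67,80 ]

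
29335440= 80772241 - 51436801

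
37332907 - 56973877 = -19640970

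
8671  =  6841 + 1830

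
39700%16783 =6134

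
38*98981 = 3761278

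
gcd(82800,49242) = 6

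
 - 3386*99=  - 335214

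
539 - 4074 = - 3535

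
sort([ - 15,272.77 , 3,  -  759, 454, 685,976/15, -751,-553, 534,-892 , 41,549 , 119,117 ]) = [ - 892, - 759, - 751,  -  553 ,  -  15,3, 41,976/15, 117, 119 , 272.77, 454,534,549,685]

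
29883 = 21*1423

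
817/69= 817/69=11.84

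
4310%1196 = 722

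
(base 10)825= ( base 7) 2256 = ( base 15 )3a0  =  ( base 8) 1471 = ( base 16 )339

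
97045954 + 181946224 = 278992178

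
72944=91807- 18863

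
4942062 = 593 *8334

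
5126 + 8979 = 14105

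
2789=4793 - 2004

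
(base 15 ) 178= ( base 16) 152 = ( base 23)eg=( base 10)338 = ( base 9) 415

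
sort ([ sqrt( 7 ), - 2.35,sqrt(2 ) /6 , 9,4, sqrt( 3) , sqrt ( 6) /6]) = [ - 2.35,sqrt( 2)/6,  sqrt(6)/6 , sqrt( 3)  ,  sqrt(7),4, 9]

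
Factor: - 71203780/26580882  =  -35601890/13290441 = - 2^1 * 3^( - 1)*5^1*1373^1  *  2593^1*4430147^( - 1)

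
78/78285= 26/26095 = 0.00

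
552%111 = 108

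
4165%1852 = 461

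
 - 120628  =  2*( - 60314)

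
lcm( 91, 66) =6006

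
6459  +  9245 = 15704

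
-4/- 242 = 2/121 = 0.02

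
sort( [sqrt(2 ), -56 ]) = [ - 56,sqrt ( 2) ] 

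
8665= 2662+6003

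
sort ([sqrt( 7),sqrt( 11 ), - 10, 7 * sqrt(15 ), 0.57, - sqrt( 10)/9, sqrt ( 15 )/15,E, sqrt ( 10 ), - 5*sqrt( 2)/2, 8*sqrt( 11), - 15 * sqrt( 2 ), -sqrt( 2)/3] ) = [ - 15 * sqrt( 2), - 10,  -  5 * sqrt( 2)/2,-sqrt( 2)/3, - sqrt( 10)/9,sqrt( 15 ) /15, 0.57, sqrt( 7), E, sqrt( 10), sqrt( 11 ),  8*sqrt( 11 ), 7*sqrt (15) ]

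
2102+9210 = 11312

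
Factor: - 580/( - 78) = 2^1*3^ ( - 1) *5^1*13^( - 1)*29^1 = 290/39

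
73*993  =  72489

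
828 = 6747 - 5919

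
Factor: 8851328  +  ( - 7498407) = 1352921 = 1352921^1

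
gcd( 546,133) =7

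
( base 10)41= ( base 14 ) 2D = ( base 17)27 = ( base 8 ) 51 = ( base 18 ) 25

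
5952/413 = 14 + 170/413= 14.41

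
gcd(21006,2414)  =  2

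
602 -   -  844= 1446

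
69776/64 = 1090+1/4 = 1090.25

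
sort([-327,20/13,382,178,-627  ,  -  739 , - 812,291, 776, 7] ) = [-812,-739,-627 , - 327, 20/13  ,  7,  178,  291,382 , 776]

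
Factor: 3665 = 5^1*733^1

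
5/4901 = 5/4901 = 0.00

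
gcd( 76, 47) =1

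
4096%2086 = 2010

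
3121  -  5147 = -2026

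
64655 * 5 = 323275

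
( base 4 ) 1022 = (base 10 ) 74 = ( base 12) 62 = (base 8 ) 112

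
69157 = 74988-5831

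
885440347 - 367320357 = 518119990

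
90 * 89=8010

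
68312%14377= 10804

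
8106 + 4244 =12350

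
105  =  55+50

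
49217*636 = 31302012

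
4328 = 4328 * 1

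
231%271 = 231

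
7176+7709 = 14885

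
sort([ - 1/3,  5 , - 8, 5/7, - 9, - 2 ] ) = [ - 9, - 8,-2,- 1/3, 5/7, 5]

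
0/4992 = 0= 0.00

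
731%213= 92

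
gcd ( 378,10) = 2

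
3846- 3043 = 803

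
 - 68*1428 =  - 97104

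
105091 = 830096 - 725005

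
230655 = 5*46131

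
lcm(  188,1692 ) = 1692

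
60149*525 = 31578225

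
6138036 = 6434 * 954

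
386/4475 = 386/4475 =0.09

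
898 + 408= 1306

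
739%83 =75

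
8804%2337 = 1793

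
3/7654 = 3/7654 = 0.00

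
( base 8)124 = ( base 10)84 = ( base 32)2k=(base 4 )1110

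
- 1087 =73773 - 74860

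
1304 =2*652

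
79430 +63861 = 143291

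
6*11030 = 66180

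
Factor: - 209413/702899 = -17^( - 1 )*61^1*173^ (  -  1) * 239^(  -  1)*3433^1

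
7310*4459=32595290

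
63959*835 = 53405765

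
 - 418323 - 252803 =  - 671126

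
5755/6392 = 5755/6392 = 0.90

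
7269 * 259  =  1882671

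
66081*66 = 4361346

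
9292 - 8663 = 629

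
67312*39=2625168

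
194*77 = 14938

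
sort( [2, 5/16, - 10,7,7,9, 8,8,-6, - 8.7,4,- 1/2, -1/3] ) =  [ - 10,-8.7, - 6, - 1/2,-1/3 , 5/16, 2,4,7, 7, 8, 8, 9 ] 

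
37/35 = 37/35 = 1.06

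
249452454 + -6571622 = 242880832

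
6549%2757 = 1035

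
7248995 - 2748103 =4500892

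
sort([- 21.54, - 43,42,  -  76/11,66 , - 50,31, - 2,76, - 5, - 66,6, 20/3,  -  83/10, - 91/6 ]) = [ - 66, - 50, - 43,-21.54, -91/6, - 83/10,  -  76/11, - 5, - 2,  6,20/3, 31,42,66,  76 ]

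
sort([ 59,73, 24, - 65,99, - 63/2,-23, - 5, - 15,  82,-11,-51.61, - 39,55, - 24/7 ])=[ - 65, - 51.61, - 39, - 63/2, - 23, - 15, - 11,-5,-24/7,24,55,59,73 , 82,99] 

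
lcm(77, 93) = 7161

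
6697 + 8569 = 15266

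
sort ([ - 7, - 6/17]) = [ - 7, - 6/17]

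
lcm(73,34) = 2482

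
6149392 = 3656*1682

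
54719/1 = 54719 = 54719.00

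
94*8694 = 817236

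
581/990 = 581/990 =0.59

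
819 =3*273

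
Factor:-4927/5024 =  - 2^(-5)*13^1*157^( - 1 )* 379^1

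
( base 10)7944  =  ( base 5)223234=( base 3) 101220020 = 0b1111100001000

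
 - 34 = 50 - 84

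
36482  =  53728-17246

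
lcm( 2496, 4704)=122304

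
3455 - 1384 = 2071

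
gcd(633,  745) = 1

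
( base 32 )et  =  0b111011101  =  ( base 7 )1251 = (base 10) 477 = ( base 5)3402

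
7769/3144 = 2 + 1481/3144  =  2.47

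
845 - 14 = 831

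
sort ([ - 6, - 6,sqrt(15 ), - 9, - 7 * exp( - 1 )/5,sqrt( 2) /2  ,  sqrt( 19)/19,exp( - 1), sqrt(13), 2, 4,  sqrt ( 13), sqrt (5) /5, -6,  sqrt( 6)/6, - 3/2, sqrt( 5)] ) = [ - 9, - 6, - 6, - 6, - 3/2, - 7*exp( - 1)/5, sqrt( 19 ) /19,exp ( - 1),sqrt( 6 ) /6, sqrt (5)/5,  sqrt(2)/2 , 2, sqrt( 5 ),  sqrt(13), sqrt(13),sqrt( 15 )  ,  4] 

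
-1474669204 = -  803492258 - 671176946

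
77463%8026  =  5229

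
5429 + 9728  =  15157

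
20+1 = 21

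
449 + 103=552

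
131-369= - 238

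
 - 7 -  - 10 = 3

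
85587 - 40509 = 45078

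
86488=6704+79784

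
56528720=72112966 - 15584246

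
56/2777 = 56/2777 =0.02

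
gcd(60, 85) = 5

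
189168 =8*23646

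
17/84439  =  1/4967  =  0.00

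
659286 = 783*842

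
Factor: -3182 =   -  2^1*37^1*43^1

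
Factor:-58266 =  - 2^1*3^3*13^1 * 83^1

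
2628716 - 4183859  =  -1555143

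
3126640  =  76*41140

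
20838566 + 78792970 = 99631536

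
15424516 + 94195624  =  109620140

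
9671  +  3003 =12674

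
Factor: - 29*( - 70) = 2^1*5^1 * 7^1* 29^1 = 2030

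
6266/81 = 6266/81 = 77.36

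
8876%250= 126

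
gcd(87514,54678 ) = 2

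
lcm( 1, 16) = 16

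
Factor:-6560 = - 2^5 * 5^1*41^1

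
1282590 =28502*45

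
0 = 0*755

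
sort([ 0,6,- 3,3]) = [ - 3 , 0, 3 , 6 ]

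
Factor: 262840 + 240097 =502937 = 502937^1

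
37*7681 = 284197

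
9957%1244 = 5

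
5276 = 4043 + 1233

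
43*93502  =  4020586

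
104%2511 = 104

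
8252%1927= 544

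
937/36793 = 937/36793=0.03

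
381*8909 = 3394329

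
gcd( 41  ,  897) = 1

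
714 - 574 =140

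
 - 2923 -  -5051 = 2128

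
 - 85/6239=-1 + 362/367 = -0.01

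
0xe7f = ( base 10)3711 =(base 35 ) 311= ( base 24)6AF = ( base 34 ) 375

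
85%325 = 85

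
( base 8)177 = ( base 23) 5c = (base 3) 11201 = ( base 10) 127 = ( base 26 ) 4N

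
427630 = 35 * 12218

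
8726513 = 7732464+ 994049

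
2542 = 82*31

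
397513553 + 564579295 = 962092848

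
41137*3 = 123411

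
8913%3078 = 2757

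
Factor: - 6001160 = -2^3*5^1*11^1*23^1*593^1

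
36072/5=7214 + 2/5  =  7214.40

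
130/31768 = 65/15884 = 0.00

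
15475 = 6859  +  8616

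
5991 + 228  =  6219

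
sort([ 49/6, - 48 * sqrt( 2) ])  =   [- 48 *sqrt( 2),  49/6 ] 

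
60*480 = 28800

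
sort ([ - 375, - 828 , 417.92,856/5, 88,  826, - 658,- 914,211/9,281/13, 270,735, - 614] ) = [ - 914, -828,  -  658, - 614,-375 , 281/13,211/9,88,856/5,270,417.92,  735,826]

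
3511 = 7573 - 4062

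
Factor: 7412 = 2^2*17^1 * 109^1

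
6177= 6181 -4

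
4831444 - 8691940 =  - 3860496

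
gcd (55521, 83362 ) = 1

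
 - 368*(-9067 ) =3336656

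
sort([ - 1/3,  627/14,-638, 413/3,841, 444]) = [-638, -1/3,627/14, 413/3,444 , 841 ]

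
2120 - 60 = 2060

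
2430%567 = 162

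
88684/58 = 44342/29 =1529.03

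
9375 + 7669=17044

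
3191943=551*5793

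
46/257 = 46/257 = 0.18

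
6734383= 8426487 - 1692104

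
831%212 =195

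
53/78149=53/78149 = 0.00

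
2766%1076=614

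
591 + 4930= 5521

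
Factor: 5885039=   563^1*10453^1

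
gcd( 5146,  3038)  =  62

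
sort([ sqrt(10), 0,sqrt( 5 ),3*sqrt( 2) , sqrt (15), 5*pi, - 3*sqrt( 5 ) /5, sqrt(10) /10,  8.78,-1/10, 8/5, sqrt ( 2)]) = [ - 3*sqrt ( 5)/5,  -  1/10, 0, sqrt(10) /10,sqrt( 2),  8/5, sqrt(5),sqrt(10), sqrt( 15 ), 3 * sqrt (2 ), 8.78, 5 *pi] 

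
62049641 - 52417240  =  9632401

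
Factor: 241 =241^1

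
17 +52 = 69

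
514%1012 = 514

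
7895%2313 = 956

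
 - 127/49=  - 3 + 20/49 = -2.59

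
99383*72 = 7155576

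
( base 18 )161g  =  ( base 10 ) 7810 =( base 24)dda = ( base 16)1E82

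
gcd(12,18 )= 6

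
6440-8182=- 1742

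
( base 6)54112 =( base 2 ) 1110011011100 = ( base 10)7388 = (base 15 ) 22c8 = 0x1cdc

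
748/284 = 187/71 = 2.63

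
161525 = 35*4615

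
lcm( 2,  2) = 2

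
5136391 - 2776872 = 2359519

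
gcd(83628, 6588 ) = 36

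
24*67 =1608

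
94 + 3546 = 3640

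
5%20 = 5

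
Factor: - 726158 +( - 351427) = - 3^1*5^1 * 19^2*199^1 = - 1077585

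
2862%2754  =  108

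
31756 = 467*68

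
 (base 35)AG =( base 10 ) 366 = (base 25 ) eg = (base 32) BE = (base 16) 16e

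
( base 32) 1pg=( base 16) 730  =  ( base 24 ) 34G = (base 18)5C4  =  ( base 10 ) 1840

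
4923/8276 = 4923/8276 = 0.59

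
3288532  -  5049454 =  - 1760922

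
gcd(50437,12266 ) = 1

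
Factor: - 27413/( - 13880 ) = 79/40 = 2^( - 3)*5^ ( - 1 )*79^1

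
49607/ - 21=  - 49607/21= - 2362.24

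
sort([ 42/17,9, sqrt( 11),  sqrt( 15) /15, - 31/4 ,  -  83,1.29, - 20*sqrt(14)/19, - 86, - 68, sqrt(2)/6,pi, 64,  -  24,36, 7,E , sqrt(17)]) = [ - 86, - 83,- 68, - 24,-31/4, - 20*sqrt (14 ) /19,sqrt(2)/6,sqrt(15) /15,1.29, 42/17,  E , pi,sqrt(11 ),  sqrt(17 ), 7,9,36 , 64]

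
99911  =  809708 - 709797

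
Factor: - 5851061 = - 251^1*23311^1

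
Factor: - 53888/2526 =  - 2^6*3^( - 1) = - 64/3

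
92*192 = 17664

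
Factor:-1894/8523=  - 2/9 = - 2^1 * 3^( - 2)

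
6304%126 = 4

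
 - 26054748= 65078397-91133145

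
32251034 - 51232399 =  - 18981365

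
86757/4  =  86757/4 = 21689.25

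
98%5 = 3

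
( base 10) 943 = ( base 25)1ci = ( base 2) 1110101111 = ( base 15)42d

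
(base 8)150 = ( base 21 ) 4k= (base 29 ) 3H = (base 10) 104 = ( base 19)59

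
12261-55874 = - 43613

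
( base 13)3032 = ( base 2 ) 1100111101000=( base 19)I71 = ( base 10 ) 6632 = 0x19e8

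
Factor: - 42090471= - 3^2*1747^1*2677^1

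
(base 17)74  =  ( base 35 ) 3I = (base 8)173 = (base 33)3o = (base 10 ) 123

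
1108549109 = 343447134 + 765101975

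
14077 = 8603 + 5474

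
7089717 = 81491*87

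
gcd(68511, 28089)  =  3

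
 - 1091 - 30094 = -31185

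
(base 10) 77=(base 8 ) 115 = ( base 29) 2J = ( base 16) 4D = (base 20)3h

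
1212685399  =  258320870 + 954364529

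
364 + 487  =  851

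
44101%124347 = 44101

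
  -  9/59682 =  - 3/19894 = - 0.00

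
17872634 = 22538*793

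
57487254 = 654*87901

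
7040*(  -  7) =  - 49280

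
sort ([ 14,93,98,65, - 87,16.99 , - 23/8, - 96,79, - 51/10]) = [-96,  -  87,-51/10, - 23/8, 14, 16.99,65, 79, 93,  98]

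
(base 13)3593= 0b1110110000100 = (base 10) 7556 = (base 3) 101100212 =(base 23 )e6c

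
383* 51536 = 19738288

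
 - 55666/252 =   -  27833/126=- 220.90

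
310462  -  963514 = -653052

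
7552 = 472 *16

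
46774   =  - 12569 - -59343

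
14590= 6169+8421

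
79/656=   79/656= 0.12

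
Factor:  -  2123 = - 11^1*193^1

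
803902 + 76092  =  879994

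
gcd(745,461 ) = 1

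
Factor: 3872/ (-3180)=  - 968/795 = - 2^3*3^( - 1 )* 5^( - 1)*11^2*53^( - 1)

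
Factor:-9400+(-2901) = -12301^1 =-12301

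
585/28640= 117/5728 = 0.02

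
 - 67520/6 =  - 33760/3= - 11253.33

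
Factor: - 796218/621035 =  - 2^1*3^1*5^ ( - 1 )*29^( -1)* 131^1 * 1013^1*4283^(-1) 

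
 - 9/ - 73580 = 9/73580 = 0.00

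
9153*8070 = 73864710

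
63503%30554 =2395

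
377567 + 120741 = 498308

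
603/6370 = 603/6370 = 0.09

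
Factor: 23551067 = 23551067^1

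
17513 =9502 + 8011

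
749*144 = 107856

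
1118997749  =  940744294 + 178253455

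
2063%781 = 501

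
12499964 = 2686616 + 9813348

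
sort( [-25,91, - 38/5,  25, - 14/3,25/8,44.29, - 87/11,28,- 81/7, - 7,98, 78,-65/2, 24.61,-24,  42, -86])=[  -  86, - 65/2, - 25, - 24, - 81/7,- 87/11,-38/5, - 7, - 14/3,25/8, 24.61, 25,28,42, 44.29, 78,91 , 98 ]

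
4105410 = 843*4870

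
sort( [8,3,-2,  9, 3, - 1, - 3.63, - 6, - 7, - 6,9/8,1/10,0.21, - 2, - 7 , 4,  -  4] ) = [ - 7  , - 7,- 6, - 6, - 4, - 3.63, - 2, - 2 , - 1,1/10,0.21,9/8,  3,3, 4,8,9 ]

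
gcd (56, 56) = 56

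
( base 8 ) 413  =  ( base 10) 267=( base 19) E1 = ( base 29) 96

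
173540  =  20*8677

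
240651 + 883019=1123670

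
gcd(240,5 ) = 5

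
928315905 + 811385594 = 1739701499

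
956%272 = 140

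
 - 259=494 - 753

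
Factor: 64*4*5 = 1280 = 2^8*5^1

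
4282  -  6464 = - 2182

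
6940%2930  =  1080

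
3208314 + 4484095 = 7692409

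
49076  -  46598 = 2478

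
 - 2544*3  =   - 7632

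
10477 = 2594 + 7883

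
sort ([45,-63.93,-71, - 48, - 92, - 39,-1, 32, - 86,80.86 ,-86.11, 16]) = [- 92, - 86.11,  -  86, - 71, - 63.93,-48, - 39, -1,16, 32, 45,80.86]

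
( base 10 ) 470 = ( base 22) l8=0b111010110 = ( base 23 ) ka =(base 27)HB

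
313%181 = 132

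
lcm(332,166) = 332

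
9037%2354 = 1975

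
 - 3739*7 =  - 26173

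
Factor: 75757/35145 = 97/45 = 3^( - 2)*5^( - 1)*97^1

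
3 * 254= 762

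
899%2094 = 899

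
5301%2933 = 2368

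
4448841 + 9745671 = 14194512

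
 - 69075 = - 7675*9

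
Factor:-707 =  - 7^1*101^1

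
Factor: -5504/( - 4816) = 8/7  =  2^3*7^( - 1 ) 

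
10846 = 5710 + 5136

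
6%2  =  0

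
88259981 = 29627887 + 58632094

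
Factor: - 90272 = -2^5*7^1*13^1*31^1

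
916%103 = 92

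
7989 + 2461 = 10450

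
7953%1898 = 361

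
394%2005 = 394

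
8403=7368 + 1035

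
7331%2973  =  1385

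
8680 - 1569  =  7111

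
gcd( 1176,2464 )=56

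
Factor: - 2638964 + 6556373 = 3917409 = 3^1*1305803^1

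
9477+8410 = 17887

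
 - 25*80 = - 2000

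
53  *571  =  30263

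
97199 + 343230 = 440429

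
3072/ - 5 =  - 3072/5 = -614.40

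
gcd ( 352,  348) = 4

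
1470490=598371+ 872119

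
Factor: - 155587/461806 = - 2^ ( - 1 )*157^1*233^( - 1) = - 157/466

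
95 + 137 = 232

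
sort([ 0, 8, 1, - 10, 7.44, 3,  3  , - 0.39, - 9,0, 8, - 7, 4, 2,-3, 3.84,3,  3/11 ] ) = [-10,- 9, - 7, - 3, - 0.39, 0, 0,  3/11, 1, 2, 3 , 3, 3, 3.84 , 4,7.44,8, 8]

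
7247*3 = 21741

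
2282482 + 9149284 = 11431766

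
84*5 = 420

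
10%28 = 10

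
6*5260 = 31560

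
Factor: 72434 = 2^1*36217^1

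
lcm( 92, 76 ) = 1748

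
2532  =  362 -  - 2170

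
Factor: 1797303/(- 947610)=  -  2^ (-1)*3^ (-1)*5^ (-1)*137^1* 4373^1*10529^ (-1)= - 599101/315870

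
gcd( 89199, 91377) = 99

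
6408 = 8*801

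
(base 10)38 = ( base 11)35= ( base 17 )24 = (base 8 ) 46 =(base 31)17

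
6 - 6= 0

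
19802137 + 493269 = 20295406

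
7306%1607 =878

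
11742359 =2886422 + 8855937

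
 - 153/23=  - 7+8/23 = - 6.65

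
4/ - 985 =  - 4/985= - 0.00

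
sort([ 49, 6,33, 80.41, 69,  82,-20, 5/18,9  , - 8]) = [ - 20,-8, 5/18, 6, 9, 33, 49, 69, 80.41, 82]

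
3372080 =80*42151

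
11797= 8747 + 3050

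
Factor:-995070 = -2^1* 3^1*5^1*41^1*809^1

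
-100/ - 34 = 50/17 = 2.94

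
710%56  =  38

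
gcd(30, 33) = 3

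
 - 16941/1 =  - 16941 = - 16941.00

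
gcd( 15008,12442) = 2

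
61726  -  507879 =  - 446153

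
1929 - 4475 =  - 2546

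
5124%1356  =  1056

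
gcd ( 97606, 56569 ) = 1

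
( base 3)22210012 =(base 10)6404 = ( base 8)14404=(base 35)57Y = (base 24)b2k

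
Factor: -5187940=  - 2^2 * 5^1*259397^1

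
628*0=0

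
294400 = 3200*92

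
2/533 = 2/533 = 0.00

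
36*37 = 1332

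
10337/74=10337/74 = 139.69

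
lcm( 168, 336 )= 336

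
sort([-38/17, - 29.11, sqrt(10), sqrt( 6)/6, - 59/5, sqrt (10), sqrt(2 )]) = [ - 29.11, - 59/5,-38/17, sqrt(6) /6,sqrt(2 ) , sqrt(10 ), sqrt( 10)]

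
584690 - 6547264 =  - 5962574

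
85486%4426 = 1392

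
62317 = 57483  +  4834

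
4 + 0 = 4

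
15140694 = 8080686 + 7060008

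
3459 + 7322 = 10781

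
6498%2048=354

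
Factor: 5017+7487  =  12504 =2^3*3^1*521^1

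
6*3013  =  18078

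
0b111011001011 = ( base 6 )25311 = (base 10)3787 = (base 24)6DJ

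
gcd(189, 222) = 3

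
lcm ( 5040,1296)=45360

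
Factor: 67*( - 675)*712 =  - 32200200 = - 2^3*3^3  *5^2*67^1*89^1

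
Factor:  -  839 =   -  839^1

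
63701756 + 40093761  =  103795517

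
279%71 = 66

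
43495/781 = 43495/781 = 55.69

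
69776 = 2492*28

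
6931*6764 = 46881284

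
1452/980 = 1 + 118/245 = 1.48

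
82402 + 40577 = 122979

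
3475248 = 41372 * 84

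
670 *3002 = 2011340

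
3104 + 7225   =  10329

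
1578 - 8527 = -6949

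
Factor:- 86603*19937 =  - 1726604011 = - 11^1*  7873^1*19937^1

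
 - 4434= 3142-7576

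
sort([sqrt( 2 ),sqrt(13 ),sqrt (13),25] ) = [ sqrt( 2),sqrt(13), sqrt( 13 ),  25]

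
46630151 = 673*69287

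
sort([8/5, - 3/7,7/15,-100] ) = [-100 ,-3/7, 7/15 , 8/5 ]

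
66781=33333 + 33448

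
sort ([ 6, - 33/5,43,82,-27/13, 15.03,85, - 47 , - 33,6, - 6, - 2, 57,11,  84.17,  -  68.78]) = [ - 68.78, - 47, - 33, - 33/5, - 6, - 27/13, - 2,6,6, 11,15.03,43, 57,82,84.17,85 ] 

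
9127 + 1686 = 10813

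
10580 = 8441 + 2139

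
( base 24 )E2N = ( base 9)12138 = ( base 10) 8135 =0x1FC7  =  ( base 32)7U7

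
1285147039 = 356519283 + 928627756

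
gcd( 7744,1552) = 16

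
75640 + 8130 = 83770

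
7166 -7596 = -430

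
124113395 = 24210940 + 99902455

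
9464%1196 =1092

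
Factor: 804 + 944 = 1748 = 2^2*19^1*23^1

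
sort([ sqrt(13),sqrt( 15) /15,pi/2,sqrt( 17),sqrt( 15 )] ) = [sqrt( 15) /15, pi/2,sqrt( 13), sqrt( 15 ),sqrt( 17)]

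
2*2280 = 4560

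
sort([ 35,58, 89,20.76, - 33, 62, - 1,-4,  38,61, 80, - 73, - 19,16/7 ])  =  [ - 73, - 33, - 19, - 4 , - 1,16/7,20.76,35 , 38, 58, 61,  62,80,  89] 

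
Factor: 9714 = 2^1 * 3^1*1619^1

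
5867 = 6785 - 918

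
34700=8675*4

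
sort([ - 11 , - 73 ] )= [ - 73, -11 ] 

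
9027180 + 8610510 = 17637690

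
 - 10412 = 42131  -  52543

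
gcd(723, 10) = 1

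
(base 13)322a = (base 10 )6965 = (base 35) 5o0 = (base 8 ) 15465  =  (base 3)100112222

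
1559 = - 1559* ( - 1 ) 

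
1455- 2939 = -1484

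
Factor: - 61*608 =- 37088 = - 2^5*19^1*61^1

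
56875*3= 170625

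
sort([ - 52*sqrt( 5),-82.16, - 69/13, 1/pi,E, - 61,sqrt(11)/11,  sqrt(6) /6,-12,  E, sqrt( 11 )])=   [ - 52*  sqrt( 5), - 82.16, - 61, - 12,-69/13,  sqrt( 11 )/11, 1/pi,  sqrt( 6 )/6,E , E, sqrt ( 11 )]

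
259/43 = 6+1/43 = 6.02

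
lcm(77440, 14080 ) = 154880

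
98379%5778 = 153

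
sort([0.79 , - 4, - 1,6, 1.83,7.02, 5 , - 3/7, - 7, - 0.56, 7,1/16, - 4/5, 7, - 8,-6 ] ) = [ - 8, - 7 , - 6, - 4, - 1, - 4/5, - 0.56, - 3/7,1/16, 0.79, 1.83, 5, 6,7, 7, 7.02 ] 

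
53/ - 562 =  - 1 + 509/562  =  - 0.09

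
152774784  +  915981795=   1068756579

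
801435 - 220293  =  581142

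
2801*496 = 1389296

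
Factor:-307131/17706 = -2^( - 1)*11^1*13^( - 1)*41^1 = -451/26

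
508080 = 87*5840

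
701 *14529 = 10184829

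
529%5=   4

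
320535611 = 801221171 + - 480685560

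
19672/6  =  9836/3 = 3278.67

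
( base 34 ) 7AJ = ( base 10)8451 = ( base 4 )2010003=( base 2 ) 10000100000011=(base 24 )EG3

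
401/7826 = 401/7826 = 0.05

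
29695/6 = 4949 + 1/6  =  4949.17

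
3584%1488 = 608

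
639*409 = 261351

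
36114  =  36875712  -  36839598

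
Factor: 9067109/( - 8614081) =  - 7^ (  -  1)*41^1 * 43^1*79^ (-1) *139^1*421^ ( - 1)  =  -245057/232813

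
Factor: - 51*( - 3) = 3^2*17^1 = 153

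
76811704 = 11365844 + 65445860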